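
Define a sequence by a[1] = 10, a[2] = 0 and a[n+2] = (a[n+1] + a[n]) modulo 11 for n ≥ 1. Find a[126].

8

Computing terms: a[1] = 10, a[2] = 0, a[3] = 10, a[4] = 10, a[5] = 9, a[6] = 8, a[7] = 6, a[8] = 3, a[9] = 9, a[10] = 1, a[11] = 10, a[12] = 0.
Since (a[11], a[12]) = (a[1], a[2]) = (10, 0) (two consecutive terms determine the rest), the sequence is periodic with period 10.
So a[126] = a[1 + ((126-1) mod 10)] = a[6] = 8.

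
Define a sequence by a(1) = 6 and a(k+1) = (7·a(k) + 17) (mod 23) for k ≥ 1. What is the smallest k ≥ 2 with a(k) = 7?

a(1) = 6, a(2) = 13, a(3) = 16, a(4) = 14, a(5) = 0, a(6) = 17, a(7) = 21, a(8) = 3, a(9) = 15, a(10) = 7, a(11) = 20, a(12) = 19, a(13) = 12, a(14) = 9, a(15) = 11, a(16) = 2, a(17) = 8, a(18) = 4, a(19) = 22, a(20) = 10, a(21) = 18, a(22) = 5, a(23) = 6.
Since a(23) = a(1) = 6, the sequence is periodic with period 22.
The value 7 first appears (with k ≥ 2) at a(10).

10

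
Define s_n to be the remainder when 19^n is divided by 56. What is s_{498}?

Computing terms: s_1 = 19; s_2 = 25; s_3 = 27; s_4 = 9; s_5 = 3; s_6 = 1; s_7 = 19.
The sequence repeats with period 6.
So s_{498} = s_{1 + ((498-1) mod 6)} = s_6 = 1.

1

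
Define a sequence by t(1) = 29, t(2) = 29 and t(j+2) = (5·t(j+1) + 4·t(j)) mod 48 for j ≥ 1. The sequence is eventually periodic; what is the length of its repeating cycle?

Computing terms: t(1) = 29, t(2) = 29, t(3) = 21, t(4) = 29, t(5) = 37, t(6) = 13, t(7) = 21, t(8) = 13, t(9) = 5, t(10) = 29, t(11) = 21.
Since (t(10), t(11)) = (t(2), t(3)) = (29, 21) (two consecutive terms determine the rest), the sequence is eventually periodic: after a pre-period of length 1 it cycles with period 8.

8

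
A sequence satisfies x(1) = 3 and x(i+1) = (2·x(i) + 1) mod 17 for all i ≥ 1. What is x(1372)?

14

Listing terms: x(1) = 3, x(2) = 7, x(3) = 15, x(4) = 14, x(5) = 12, x(6) = 8, x(7) = 0, x(8) = 1, x(9) = 3.
Since x(9) = x(1) = 3, the sequence is periodic with period 8.
So x(1372) = x(1 + ((1372-1) mod 8)) = x(4) = 14.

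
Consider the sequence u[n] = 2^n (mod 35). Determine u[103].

23

u[0] = 1, u[1] = 2, u[2] = 4, u[3] = 8, u[4] = 16, u[5] = 32, u[6] = 29, u[7] = 23, u[8] = 11, u[9] = 22, u[10] = 9, u[11] = 18, u[12] = 1.
Since u[12] = u[0] = 1, the sequence is periodic with period 12.
So u[103] = u[0 + ((103-0) mod 12)] = u[7] = 23.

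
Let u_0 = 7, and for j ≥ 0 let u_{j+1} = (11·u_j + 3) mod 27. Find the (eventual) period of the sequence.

Computing terms: u_0 = 7,  u_1 = 26,  u_2 = 19,  u_3 = 23,  u_4 = 13,  u_5 = 11,  u_6 = 16,  u_7 = 17,  u_8 = 1,  u_9 = 14,  u_{10} = 22,  u_{11} = 2,  u_{12} = 25,  u_{13} = 8,  u_{14} = 10,  u_{15} = 5,  u_{16} = 4,  u_{17} = 20,  u_{18} = 7.
Since u_{18} = u_0 = 7, the sequence is periodic with period 18.

18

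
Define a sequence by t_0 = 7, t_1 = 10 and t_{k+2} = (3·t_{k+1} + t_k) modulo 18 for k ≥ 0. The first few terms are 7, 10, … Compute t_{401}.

7

We have t_0 = 7; t_1 = 10; t_2 = 1; t_3 = 13; t_4 = 4; t_5 = 7; t_6 = 7; t_7 = 10.
The sequence repeats with period 6.
So t_{401} = t_{0 + ((401-0) mod 6)} = t_5 = 7.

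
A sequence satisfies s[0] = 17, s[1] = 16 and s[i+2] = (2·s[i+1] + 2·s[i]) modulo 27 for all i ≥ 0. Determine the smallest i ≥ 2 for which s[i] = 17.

s[0] = 17,  s[1] = 16,  s[2] = 12,  s[3] = 2,  s[4] = 1,  s[5] = 6,  s[6] = 14,  s[7] = 13,  s[8] = 0,  s[9] = 26,  s[10] = 25,  s[11] = 21,  s[12] = 11,  s[13] = 10,  s[14] = 15,  s[15] = 23,  s[16] = 22,  s[17] = 9,  s[18] = 8,  s[19] = 7,  s[20] = 3,  s[21] = 20,  s[22] = 19,  s[23] = 24,  s[24] = 5,  s[25] = 4,  s[26] = 18,  s[27] = 17,  s[28] = 16.
Since (s[27], s[28]) = (s[0], s[1]) = (17, 16) (two consecutive terms determine the rest), the sequence is periodic with period 27.
The value 17 next appears (with i ≥ 2) at s[27].

27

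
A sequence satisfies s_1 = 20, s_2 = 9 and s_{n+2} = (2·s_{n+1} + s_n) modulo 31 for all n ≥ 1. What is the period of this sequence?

s_1 = 20,  s_2 = 9,  s_3 = 7,  s_4 = 23,  s_5 = 22,  s_6 = 5,  s_7 = 1,  s_8 = 7,  s_9 = 15,  s_{10} = 6,  s_{11} = 27,  s_{12} = 29,  s_{13} = 23,  s_{14} = 13,  s_{15} = 18,  s_{16} = 18,  s_{17} = 23,  s_{18} = 2,  s_{19} = 27,  s_{20} = 25,  s_{21} = 15,  s_{22} = 24,  s_{23} = 1,  s_{24} = 26,  s_{25} = 22,  s_{26} = 8,  s_{27} = 7,  s_{28} = 22,  s_{29} = 20,  s_{30} = 0,  s_{31} = 20,  s_{32} = 9.
The sequence repeats with period 30.

30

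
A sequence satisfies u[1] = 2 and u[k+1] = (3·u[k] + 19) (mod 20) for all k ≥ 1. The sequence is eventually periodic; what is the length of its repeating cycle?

4

u[1] = 2, u[2] = 5, u[3] = 14, u[4] = 1, u[5] = 2.
The sequence repeats with period 4.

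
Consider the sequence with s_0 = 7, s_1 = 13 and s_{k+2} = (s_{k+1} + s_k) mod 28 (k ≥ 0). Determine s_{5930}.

8

Computing terms: s_0 = 7; s_1 = 13; s_2 = 20; s_3 = 5; s_4 = 25; s_5 = 2; s_6 = 27; s_7 = 1; s_8 = 0; s_9 = 1; s_{10} = 1; s_{11} = 2; s_{12} = 3; s_{13} = 5; s_{14} = 8; s_{15} = 13; s_{16} = 21; s_{17} = 6; s_{18} = 27; s_{19} = 5; s_{20} = 4; s_{21} = 9; s_{22} = 13; s_{23} = 22; s_{24} = 7; s_{25} = 1; s_{26} = 8; s_{27} = 9; s_{28} = 17; s_{29} = 26; s_{30} = 15; s_{31} = 13; s_{32} = 0; s_{33} = 13; s_{34} = 13; s_{35} = 26; s_{36} = 11; s_{37} = 9; s_{38} = 20; s_{39} = 1; s_{40} = 21; s_{41} = 22; s_{42} = 15; s_{43} = 9; s_{44} = 24; s_{45} = 5; s_{46} = 1; s_{47} = 6; s_{48} = 7; s_{49} = 13.
Since (s_{48}, s_{49}) = (s_0, s_1) = (7, 13) (two consecutive terms determine the rest), the sequence is periodic with period 48.
So s_{5930} = s_{0 + ((5930-0) mod 48)} = s_{26} = 8.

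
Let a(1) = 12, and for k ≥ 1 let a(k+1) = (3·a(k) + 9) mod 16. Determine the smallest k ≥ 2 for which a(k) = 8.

7

We have a(1) = 12; a(2) = 13; a(3) = 0; a(4) = 9; a(5) = 4; a(6) = 5; a(7) = 8; a(8) = 1; a(9) = 12.
The sequence repeats with period 8.
The value 8 first appears (with k ≥ 2) at a(7).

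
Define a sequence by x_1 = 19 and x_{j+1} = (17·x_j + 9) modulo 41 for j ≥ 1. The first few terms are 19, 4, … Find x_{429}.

x_1 = 19, x_2 = 4, x_3 = 36, x_4 = 6, x_5 = 29, x_6 = 10, x_7 = 15, x_8 = 18, x_9 = 28, x_{10} = 34, x_{11} = 13, x_{12} = 25, x_{13} = 24, x_{14} = 7, x_{15} = 5, x_{16} = 12, x_{17} = 8, x_{18} = 22, x_{19} = 14, x_{20} = 1, x_{21} = 26, x_{22} = 0, x_{23} = 9, x_{24} = 39, x_{25} = 16, x_{26} = 35, x_{27} = 30, x_{28} = 27, x_{29} = 17, x_{30} = 11, x_{31} = 32, x_{32} = 20, x_{33} = 21, x_{34} = 38, x_{35} = 40, x_{36} = 33, x_{37} = 37, x_{38} = 23, x_{39} = 31, x_{40} = 3, x_{41} = 19.
Since x_{41} = x_1 = 19, the sequence is periodic with period 40.
(429 - 1) mod 40 = 28, so x_{429} = x_{29} = 17.

17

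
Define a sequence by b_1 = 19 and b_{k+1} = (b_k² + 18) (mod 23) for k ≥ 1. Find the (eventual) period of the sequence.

3

We have b_1 = 19, b_2 = 11, b_3 = 1, b_4 = 19.
The sequence repeats with period 3.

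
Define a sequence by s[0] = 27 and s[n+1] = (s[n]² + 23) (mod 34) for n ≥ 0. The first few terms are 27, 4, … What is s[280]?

We have s[0] = 27,  s[1] = 4,  s[2] = 5,  s[3] = 14,  s[4] = 15,  s[5] = 10,  s[6] = 21,  s[7] = 22,  s[8] = 31,  s[9] = 32,  s[10] = 27.
Since s[10] = s[0] = 27, the sequence is periodic with period 10.
(280 - 0) mod 10 = 0, so s[280] = s[0] = 27.

27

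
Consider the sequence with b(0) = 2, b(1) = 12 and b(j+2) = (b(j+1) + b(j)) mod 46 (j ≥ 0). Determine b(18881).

24

Computing terms: b(0) = 2,  b(1) = 12,  b(2) = 14,  b(3) = 26,  b(4) = 40,  b(5) = 20,  b(6) = 14,  b(7) = 34,  b(8) = 2,  b(9) = 36,  b(10) = 38,  b(11) = 28,  b(12) = 20,  b(13) = 2,  b(14) = 22,  b(15) = 24,  b(16) = 0,  b(17) = 24,  b(18) = 24,  b(19) = 2,  b(20) = 26,  b(21) = 28,  b(22) = 8,  b(23) = 36,  b(24) = 44,  b(25) = 34,  b(26) = 32,  b(27) = 20,  b(28) = 6,  b(29) = 26,  b(30) = 32,  b(31) = 12,  b(32) = 44,  b(33) = 10,  b(34) = 8,  b(35) = 18,  b(36) = 26,  b(37) = 44,  b(38) = 24,  b(39) = 22,  b(40) = 0,  b(41) = 22,  b(42) = 22,  b(43) = 44,  b(44) = 20,  b(45) = 18,  b(46) = 38,  b(47) = 10,  b(48) = 2,  b(49) = 12.
The sequence repeats with period 48.
So b(18881) = b(0 + ((18881-0) mod 48)) = b(17) = 24.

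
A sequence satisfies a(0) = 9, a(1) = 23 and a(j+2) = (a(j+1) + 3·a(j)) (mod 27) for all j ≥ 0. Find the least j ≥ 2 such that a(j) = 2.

We have a(0) = 9,  a(1) = 23,  a(2) = 23,  a(3) = 11,  a(4) = 26,  a(5) = 5,  a(6) = 2,  a(7) = 17,  a(8) = 23,  a(9) = 20,  a(10) = 8,  a(11) = 14,  a(12) = 11,  a(13) = 26.
Since (a(12), a(13)) = (a(3), a(4)) = (11, 26) (two consecutive terms determine the rest), the sequence is eventually periodic: after a pre-period of length 3 it cycles with period 9.
The value 2 first appears (with j ≥ 2) at a(6).

6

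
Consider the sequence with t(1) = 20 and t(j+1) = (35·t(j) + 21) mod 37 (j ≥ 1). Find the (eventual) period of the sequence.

We have t(1) = 20; t(2) = 18; t(3) = 22; t(4) = 14; t(5) = 30; t(6) = 35; t(7) = 25; t(8) = 8; t(9) = 5; t(10) = 11; t(11) = 36; t(12) = 23; t(13) = 12; t(14) = 34; t(15) = 27; t(16) = 4; t(17) = 13; t(18) = 32; t(19) = 31; t(20) = 33; t(21) = 29; t(22) = 0; t(23) = 21; t(24) = 16; t(25) = 26; t(26) = 6; t(27) = 9; t(28) = 3; t(29) = 15; t(30) = 28; t(31) = 2; t(32) = 17; t(33) = 24; t(34) = 10; t(35) = 1; t(36) = 19; t(37) = 20.
The sequence repeats with period 36.

36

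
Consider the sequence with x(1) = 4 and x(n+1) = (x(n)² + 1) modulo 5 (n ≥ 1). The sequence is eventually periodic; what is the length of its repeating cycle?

3

x(1) = 4; x(2) = 2; x(3) = 0; x(4) = 1; x(5) = 2.
Since x(5) = x(2) = 2, the sequence is eventually periodic: after a pre-period of length 1 it cycles with period 3.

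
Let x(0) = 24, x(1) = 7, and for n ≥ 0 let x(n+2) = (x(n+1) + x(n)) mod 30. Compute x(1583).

13

x(0) = 24; x(1) = 7; x(2) = 1; x(3) = 8; x(4) = 9; x(5) = 17; x(6) = 26; x(7) = 13; x(8) = 9; x(9) = 22; x(10) = 1; x(11) = 23; x(12) = 24; x(13) = 17; x(14) = 11; x(15) = 28; x(16) = 9; x(17) = 7; x(18) = 16; x(19) = 23; x(20) = 9; x(21) = 2; x(22) = 11; x(23) = 13; x(24) = 24; x(25) = 7.
The sequence repeats with period 24.
(1583 - 0) mod 24 = 23, so x(1583) = x(23) = 13.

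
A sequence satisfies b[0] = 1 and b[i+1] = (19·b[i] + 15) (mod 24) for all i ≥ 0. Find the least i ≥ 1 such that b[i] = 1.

We have b[0] = 1,  b[1] = 10,  b[2] = 13,  b[3] = 22,  b[4] = 1.
The sequence repeats with period 4.
The value 1 next appears (with i ≥ 1) at b[4].

4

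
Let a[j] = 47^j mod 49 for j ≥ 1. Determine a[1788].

8

Listing terms: a[1] = 47, a[2] = 4, a[3] = 41, a[4] = 16, a[5] = 17, a[6] = 15, a[7] = 19, a[8] = 11, a[9] = 27, a[10] = 44, a[11] = 10, a[12] = 29, a[13] = 40, a[14] = 18, a[15] = 13, a[16] = 23, a[17] = 3, a[18] = 43, a[19] = 12, a[20] = 25, a[21] = 48, a[22] = 2, a[23] = 45, a[24] = 8, a[25] = 33, a[26] = 32, a[27] = 34, a[28] = 30, a[29] = 38, a[30] = 22, a[31] = 5, a[32] = 39, a[33] = 20, a[34] = 9, a[35] = 31, a[36] = 36, a[37] = 26, a[38] = 46, a[39] = 6, a[40] = 37, a[41] = 24, a[42] = 1, a[43] = 47.
The sequence repeats with period 42.
(1788 - 1) mod 42 = 23, so a[1788] = a[24] = 8.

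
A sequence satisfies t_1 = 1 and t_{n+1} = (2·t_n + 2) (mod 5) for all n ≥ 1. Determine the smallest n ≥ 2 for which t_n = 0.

3

Listing terms: t_1 = 1; t_2 = 4; t_3 = 0; t_4 = 2; t_5 = 1.
Since t_5 = t_1 = 1, the sequence is periodic with period 4.
The value 0 first appears (with n ≥ 2) at t_3.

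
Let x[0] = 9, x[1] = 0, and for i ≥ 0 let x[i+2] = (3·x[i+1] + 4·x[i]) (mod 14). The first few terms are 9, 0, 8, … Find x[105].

10

Listing terms: x[0] = 9; x[1] = 0; x[2] = 8; x[3] = 10; x[4] = 6; x[5] = 2; x[6] = 2; x[7] = 0; x[8] = 8.
Since (x[7], x[8]) = (x[1], x[2]) = (0, 8) (two consecutive terms determine the rest), the sequence is eventually periodic: after a pre-period of length 1 it cycles with period 6.
For i ≥ 1, x[i] depends only on (i - 1) mod 6. (105 - 1) mod 6 = 2, so x[105] = x[3] = 10.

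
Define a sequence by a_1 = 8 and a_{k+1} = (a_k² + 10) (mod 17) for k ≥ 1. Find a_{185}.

Listing terms: a_1 = 8,  a_2 = 6,  a_3 = 12,  a_4 = 1,  a_5 = 11,  a_6 = 12.
Since a_6 = a_3 = 12, the sequence is eventually periodic: after a pre-period of length 2 it cycles with period 3.
For k ≥ 3, a_k depends only on (k - 3) mod 3. (185 - 3) mod 3 = 2, so a_{185} = a_5 = 11.

11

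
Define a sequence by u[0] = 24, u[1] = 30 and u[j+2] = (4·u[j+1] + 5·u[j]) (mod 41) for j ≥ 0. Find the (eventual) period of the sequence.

Computing terms: u[0] = 24, u[1] = 30, u[2] = 35, u[3] = 3, u[4] = 23, u[5] = 25, u[6] = 10, u[7] = 1, u[8] = 13, u[9] = 16, u[10] = 6, u[11] = 22, u[12] = 36, u[13] = 8, u[14] = 7, u[15] = 27, u[16] = 20, u[17] = 10, u[18] = 17, u[19] = 36, u[20] = 24, u[21] = 30.
The sequence repeats with period 20.

20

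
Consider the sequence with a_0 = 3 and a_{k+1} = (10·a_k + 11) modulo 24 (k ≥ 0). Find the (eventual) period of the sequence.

3

We have a_0 = 3; a_1 = 17; a_2 = 13; a_3 = 21; a_4 = 5; a_5 = 13.
Since a_5 = a_2 = 13, the sequence is eventually periodic: after a pre-period of length 2 it cycles with period 3.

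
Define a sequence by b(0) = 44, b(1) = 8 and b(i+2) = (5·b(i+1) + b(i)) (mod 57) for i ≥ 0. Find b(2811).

8

Computing terms: b(0) = 44, b(1) = 8, b(2) = 27, b(3) = 29, b(4) = 1, b(5) = 34, b(6) = 0, b(7) = 34, b(8) = 56, b(9) = 29, b(10) = 30, b(11) = 8, b(12) = 13, b(13) = 16, b(14) = 36, b(15) = 25, b(16) = 47, b(17) = 32, b(18) = 36, b(19) = 41, b(20) = 13, b(21) = 49, b(22) = 30, b(23) = 28, b(24) = 56, b(25) = 23, b(26) = 0, b(27) = 23, b(28) = 1, b(29) = 28, b(30) = 27, b(31) = 49, b(32) = 44, b(33) = 41, b(34) = 21, b(35) = 32, b(36) = 10, b(37) = 25, b(38) = 21, b(39) = 16, b(40) = 44, b(41) = 8.
The sequence repeats with period 40.
(2811 - 0) mod 40 = 11, so b(2811) = b(11) = 8.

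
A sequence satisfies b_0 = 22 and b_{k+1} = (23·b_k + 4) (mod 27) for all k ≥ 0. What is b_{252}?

22

We have b_0 = 22, b_1 = 24, b_2 = 16, b_3 = 21, b_4 = 1, b_5 = 0, b_6 = 4, b_7 = 15, b_8 = 25, b_9 = 12, b_{10} = 10, b_{11} = 18, b_{12} = 13, b_{13} = 6, b_{14} = 7, b_{15} = 3, b_{16} = 19, b_{17} = 9, b_{18} = 22.
Since b_{18} = b_0 = 22, the sequence is periodic with period 18.
(252 - 0) mod 18 = 0, so b_{252} = b_0 = 22.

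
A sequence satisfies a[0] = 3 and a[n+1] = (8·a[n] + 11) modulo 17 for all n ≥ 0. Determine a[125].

8

a[0] = 3,  a[1] = 1,  a[2] = 2,  a[3] = 10,  a[4] = 6,  a[5] = 8,  a[6] = 7,  a[7] = 16,  a[8] = 3.
The sequence repeats with period 8.
(125 - 0) mod 8 = 5, so a[125] = a[5] = 8.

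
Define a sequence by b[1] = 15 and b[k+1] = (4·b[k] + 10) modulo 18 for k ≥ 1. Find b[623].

16

b[1] = 15, b[2] = 16, b[3] = 2, b[4] = 0, b[5] = 10, b[6] = 14, b[7] = 12, b[8] = 4, b[9] = 8, b[10] = 6, b[11] = 16.
Since b[11] = b[2] = 16, the sequence is eventually periodic: after a pre-period of length 1 it cycles with period 9.
For k ≥ 2, b[k] depends only on (k - 2) mod 9. (623 - 2) mod 9 = 0, so b[623] = b[2] = 16.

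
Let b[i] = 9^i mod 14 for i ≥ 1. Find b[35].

11

b[1] = 9; b[2] = 11; b[3] = 1; b[4] = 9.
The sequence repeats with period 3.
So b[35] = b[1 + ((35-1) mod 3)] = b[2] = 11.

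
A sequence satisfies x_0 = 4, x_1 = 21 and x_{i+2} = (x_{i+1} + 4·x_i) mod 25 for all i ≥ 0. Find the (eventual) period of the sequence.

30

We have x_0 = 4,  x_1 = 21,  x_2 = 12,  x_3 = 21,  x_4 = 19,  x_5 = 3,  x_6 = 4,  x_7 = 16,  x_8 = 7,  x_9 = 21,  x_{10} = 24,  x_{11} = 8,  x_{12} = 4,  x_{13} = 11,  x_{14} = 2,  x_{15} = 21,  x_{16} = 4,  x_{17} = 13,  x_{18} = 4,  x_{19} = 6,  x_{20} = 22,  x_{21} = 21,  x_{22} = 9,  x_{23} = 18,  x_{24} = 4,  x_{25} = 1,  x_{26} = 17,  x_{27} = 21,  x_{28} = 14,  x_{29} = 23,  x_{30} = 4,  x_{31} = 21.
Since (x_{30}, x_{31}) = (x_0, x_1) = (4, 21) (two consecutive terms determine the rest), the sequence is periodic with period 30.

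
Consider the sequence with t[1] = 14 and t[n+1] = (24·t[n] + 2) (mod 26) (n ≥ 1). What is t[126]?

We have t[1] = 14,  t[2] = 0,  t[3] = 2,  t[4] = 24,  t[5] = 6,  t[6] = 16,  t[7] = 22,  t[8] = 10,  t[9] = 8,  t[10] = 12,  t[11] = 4,  t[12] = 20,  t[13] = 14.
The sequence repeats with period 12.
(126 - 1) mod 12 = 5, so t[126] = t[6] = 16.

16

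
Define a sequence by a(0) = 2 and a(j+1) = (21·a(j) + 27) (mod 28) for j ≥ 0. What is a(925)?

13

Listing terms: a(0) = 2,  a(1) = 13,  a(2) = 20,  a(3) = 27,  a(4) = 6,  a(5) = 13.
Since a(5) = a(1) = 13, the sequence is eventually periodic: after a pre-period of length 1 it cycles with period 4.
For j ≥ 1, a(j) depends only on (j - 1) mod 4. (925 - 1) mod 4 = 0, so a(925) = a(1) = 13.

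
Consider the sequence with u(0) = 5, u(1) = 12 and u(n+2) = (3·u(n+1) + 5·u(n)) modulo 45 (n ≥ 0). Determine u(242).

16

We have u(0) = 5,  u(1) = 12,  u(2) = 16,  u(3) = 18,  u(4) = 44,  u(5) = 42,  u(6) = 31,  u(7) = 33,  u(8) = 29,  u(9) = 27,  u(10) = 1,  u(11) = 3,  u(12) = 14,  u(13) = 12,  u(14) = 16.
Since (u(13), u(14)) = (u(1), u(2)) = (12, 16) (two consecutive terms determine the rest), the sequence is eventually periodic: after a pre-period of length 1 it cycles with period 12.
For n ≥ 1, u(n) depends only on (n - 1) mod 12. (242 - 1) mod 12 = 1, so u(242) = u(2) = 16.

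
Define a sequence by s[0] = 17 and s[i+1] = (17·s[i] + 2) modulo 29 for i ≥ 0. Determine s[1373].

s[0] = 17,  s[1] = 1,  s[2] = 19,  s[3] = 6,  s[4] = 17.
The sequence repeats with period 4.
(1373 - 0) mod 4 = 1, so s[1373] = s[1] = 1.

1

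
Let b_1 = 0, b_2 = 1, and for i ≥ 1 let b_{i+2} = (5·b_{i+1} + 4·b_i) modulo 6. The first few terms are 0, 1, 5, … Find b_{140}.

b_1 = 0; b_2 = 1; b_3 = 5; b_4 = 5; b_5 = 3; b_6 = 5; b_7 = 1; b_8 = 1; b_9 = 3; b_{10} = 1; b_{11} = 5.
Since (b_{10}, b_{11}) = (b_2, b_3) = (1, 5) (two consecutive terms determine the rest), the sequence is eventually periodic: after a pre-period of length 1 it cycles with period 8.
For i ≥ 2, b_i depends only on (i - 2) mod 8. (140 - 2) mod 8 = 2, so b_{140} = b_4 = 5.

5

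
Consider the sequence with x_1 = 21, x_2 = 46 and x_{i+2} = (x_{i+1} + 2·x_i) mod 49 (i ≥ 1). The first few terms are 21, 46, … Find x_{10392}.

We have x_1 = 21, x_2 = 46, x_3 = 39, x_4 = 33, x_5 = 13, x_6 = 30, x_7 = 7, x_8 = 18, x_9 = 32, x_{10} = 19, x_{11} = 34, x_{12} = 23, x_{13} = 42, x_{14} = 39, x_{15} = 25, x_{16} = 5, x_{17} = 6, x_{18} = 16, x_{19} = 28, x_{20} = 11, x_{21} = 18, x_{22} = 40, x_{23} = 27, x_{24} = 9, x_{25} = 14, x_{26} = 32, x_{27} = 11, x_{28} = 26, x_{29} = 48, x_{30} = 2, x_{31} = 0, x_{32} = 4, x_{33} = 4, x_{34} = 12, x_{35} = 20, x_{36} = 44, x_{37} = 35, x_{38} = 25, x_{39} = 46, x_{40} = 47, x_{41} = 41, x_{42} = 37, x_{43} = 21, x_{44} = 46.
Since (x_{43}, x_{44}) = (x_1, x_2) = (21, 46) (two consecutive terms determine the rest), the sequence is periodic with period 42.
(10392 - 1) mod 42 = 17, so x_{10392} = x_{18} = 16.

16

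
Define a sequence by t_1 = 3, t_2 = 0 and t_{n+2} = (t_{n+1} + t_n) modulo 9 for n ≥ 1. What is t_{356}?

3

Listing terms: t_1 = 3; t_2 = 0; t_3 = 3; t_4 = 3; t_5 = 6; t_6 = 0; t_7 = 6; t_8 = 6; t_9 = 3; t_{10} = 0.
Since (t_9, t_{10}) = (t_1, t_2) = (3, 0) (two consecutive terms determine the rest), the sequence is periodic with period 8.
(356 - 1) mod 8 = 3, so t_{356} = t_4 = 3.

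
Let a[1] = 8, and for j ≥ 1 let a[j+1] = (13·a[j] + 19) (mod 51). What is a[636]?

Listing terms: a[1] = 8, a[2] = 21, a[3] = 37, a[4] = 41, a[5] = 42, a[6] = 4, a[7] = 20, a[8] = 24, a[9] = 25, a[10] = 38, a[11] = 3, a[12] = 7, a[13] = 8.
The sequence repeats with period 12.
So a[636] = a[1 + ((636-1) mod 12)] = a[12] = 7.

7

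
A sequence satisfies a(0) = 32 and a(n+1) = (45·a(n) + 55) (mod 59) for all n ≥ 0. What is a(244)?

a(0) = 32; a(1) = 20; a(2) = 11; a(3) = 19; a(4) = 25; a(5) = 0; a(6) = 55; a(7) = 52; a(8) = 35; a(9) = 37; a(10) = 9; a(11) = 47; a(12) = 46; a(13) = 1; a(14) = 41; a(15) = 12; a(16) = 5; a(17) = 44; a(18) = 29; a(19) = 3; a(20) = 13; a(21) = 50; a(22) = 4; a(23) = 58; a(24) = 10; a(25) = 33; a(26) = 6; a(27) = 30; a(28) = 48; a(29) = 32.
The sequence repeats with period 29.
So a(244) = a(0 + ((244-0) mod 29)) = a(12) = 46.

46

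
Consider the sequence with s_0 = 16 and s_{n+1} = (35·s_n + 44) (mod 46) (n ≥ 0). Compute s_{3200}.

36

Listing terms: s_0 = 16, s_1 = 6, s_2 = 24, s_3 = 10, s_4 = 26, s_5 = 34, s_6 = 38, s_7 = 40, s_8 = 18, s_9 = 30, s_{10} = 36, s_{11} = 16.
Since s_{11} = s_0 = 16, the sequence is periodic with period 11.
(3200 - 0) mod 11 = 10, so s_{3200} = s_{10} = 36.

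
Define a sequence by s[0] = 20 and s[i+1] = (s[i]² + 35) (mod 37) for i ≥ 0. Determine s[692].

Computing terms: s[0] = 20, s[1] = 28, s[2] = 5, s[3] = 23, s[4] = 9, s[5] = 5.
Since s[5] = s[2] = 5, the sequence is eventually periodic: after a pre-period of length 2 it cycles with period 3.
For i ≥ 2, s[i] depends only on (i - 2) mod 3. (692 - 2) mod 3 = 0, so s[692] = s[2] = 5.

5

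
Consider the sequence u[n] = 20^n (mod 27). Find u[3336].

10

We have u[1] = 20,  u[2] = 22,  u[3] = 8,  u[4] = 25,  u[5] = 14,  u[6] = 10,  u[7] = 11,  u[8] = 4,  u[9] = 26,  u[10] = 7,  u[11] = 5,  u[12] = 19,  u[13] = 2,  u[14] = 13,  u[15] = 17,  u[16] = 16,  u[17] = 23,  u[18] = 1,  u[19] = 20.
The sequence repeats with period 18.
So u[3336] = u[1 + ((3336-1) mod 18)] = u[6] = 10.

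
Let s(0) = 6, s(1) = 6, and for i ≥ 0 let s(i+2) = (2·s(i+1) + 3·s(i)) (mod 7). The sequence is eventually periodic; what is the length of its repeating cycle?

6

Listing terms: s(0) = 6,  s(1) = 6,  s(2) = 2,  s(3) = 1,  s(4) = 1,  s(5) = 5,  s(6) = 6,  s(7) = 6.
Since (s(6), s(7)) = (s(0), s(1)) = (6, 6) (two consecutive terms determine the rest), the sequence is periodic with period 6.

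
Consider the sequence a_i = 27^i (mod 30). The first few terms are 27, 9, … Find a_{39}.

3

We have a_1 = 27; a_2 = 9; a_3 = 3; a_4 = 21; a_5 = 27.
The sequence repeats with period 4.
(39 - 1) mod 4 = 2, so a_{39} = a_3 = 3.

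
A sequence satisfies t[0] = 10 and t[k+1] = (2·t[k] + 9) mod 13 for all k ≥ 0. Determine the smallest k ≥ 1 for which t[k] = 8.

9

t[0] = 10, t[1] = 3, t[2] = 2, t[3] = 0, t[4] = 9, t[5] = 1, t[6] = 11, t[7] = 5, t[8] = 6, t[9] = 8, t[10] = 12, t[11] = 7, t[12] = 10.
The sequence repeats with period 12.
The value 8 first appears (with k ≥ 1) at t[9].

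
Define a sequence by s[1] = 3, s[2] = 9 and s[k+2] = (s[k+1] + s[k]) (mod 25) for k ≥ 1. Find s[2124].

21

Listing terms: s[1] = 3; s[2] = 9; s[3] = 12; s[4] = 21; s[5] = 8; s[6] = 4; s[7] = 12; s[8] = 16; s[9] = 3; s[10] = 19; s[11] = 22; s[12] = 16; s[13] = 13; s[14] = 4; s[15] = 17; s[16] = 21; s[17] = 13; s[18] = 9; s[19] = 22; s[20] = 6; s[21] = 3; s[22] = 9.
The sequence repeats with period 20.
(2124 - 1) mod 20 = 3, so s[2124] = s[4] = 21.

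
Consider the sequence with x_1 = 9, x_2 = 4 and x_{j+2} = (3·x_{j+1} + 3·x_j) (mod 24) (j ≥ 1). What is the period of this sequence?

We have x_1 = 9,  x_2 = 4,  x_3 = 15,  x_4 = 9,  x_5 = 0,  x_6 = 3,  x_7 = 9,  x_8 = 12,  x_9 = 15,  x_{10} = 9.
Since (x_9, x_{10}) = (x_3, x_4) = (15, 9) (two consecutive terms determine the rest), the sequence is eventually periodic: after a pre-period of length 2 it cycles with period 6.

6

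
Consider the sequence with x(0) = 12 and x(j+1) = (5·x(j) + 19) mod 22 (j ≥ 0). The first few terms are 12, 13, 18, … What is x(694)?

14

x(0) = 12,  x(1) = 13,  x(2) = 18,  x(3) = 21,  x(4) = 14,  x(5) = 1,  x(6) = 2,  x(7) = 7,  x(8) = 10,  x(9) = 3,  x(10) = 12.
The sequence repeats with period 10.
So x(694) = x(0 + ((694-0) mod 10)) = x(4) = 14.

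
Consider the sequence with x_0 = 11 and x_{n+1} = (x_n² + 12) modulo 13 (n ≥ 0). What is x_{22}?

We have x_0 = 11, x_1 = 3, x_2 = 8, x_3 = 11.
Since x_3 = x_0 = 11, the sequence is periodic with period 3.
So x_{22} = x_{0 + ((22-0) mod 3)} = x_1 = 3.

3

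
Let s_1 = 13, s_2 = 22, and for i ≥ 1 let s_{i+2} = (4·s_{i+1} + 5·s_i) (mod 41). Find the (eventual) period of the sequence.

20

Listing terms: s_1 = 13; s_2 = 22; s_3 = 30; s_4 = 25; s_5 = 4; s_6 = 18; s_7 = 10; s_8 = 7; s_9 = 37; s_{10} = 19; s_{11} = 15; s_{12} = 32; s_{13} = 39; s_{14} = 29; s_{15} = 24; s_{16} = 36; s_{17} = 18; s_{18} = 6; s_{19} = 32; s_{20} = 35; s_{21} = 13; s_{22} = 22.
The sequence repeats with period 20.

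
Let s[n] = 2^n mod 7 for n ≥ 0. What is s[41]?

Listing terms: s[0] = 1,  s[1] = 2,  s[2] = 4,  s[3] = 1.
Since s[3] = s[0] = 1, the sequence is periodic with period 3.
So s[41] = s[0 + ((41-0) mod 3)] = s[2] = 4.

4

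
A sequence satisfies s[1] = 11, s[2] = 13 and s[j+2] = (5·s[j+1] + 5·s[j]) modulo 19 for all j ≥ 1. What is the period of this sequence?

s[1] = 11, s[2] = 13, s[3] = 6, s[4] = 0, s[5] = 11, s[6] = 17, s[7] = 7, s[8] = 6, s[9] = 8, s[10] = 13, s[11] = 10, s[12] = 1, s[13] = 17, s[14] = 14, s[15] = 3, s[16] = 9, s[17] = 3, s[18] = 3, s[19] = 11, s[20] = 13.
Since (s[19], s[20]) = (s[1], s[2]) = (11, 13) (two consecutive terms determine the rest), the sequence is periodic with period 18.

18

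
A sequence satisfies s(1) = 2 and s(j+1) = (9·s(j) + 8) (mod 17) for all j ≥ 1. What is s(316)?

We have s(1) = 2, s(2) = 9, s(3) = 4, s(4) = 10, s(5) = 13, s(6) = 6, s(7) = 11, s(8) = 5, s(9) = 2.
Since s(9) = s(1) = 2, the sequence is periodic with period 8.
So s(316) = s(1 + ((316-1) mod 8)) = s(4) = 10.

10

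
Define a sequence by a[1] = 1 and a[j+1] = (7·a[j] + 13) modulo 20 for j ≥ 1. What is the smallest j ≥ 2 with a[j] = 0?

Computing terms: a[1] = 1, a[2] = 0, a[3] = 13, a[4] = 4, a[5] = 1.
Since a[5] = a[1] = 1, the sequence is periodic with period 4.
The value 0 first appears (with j ≥ 2) at a[2].

2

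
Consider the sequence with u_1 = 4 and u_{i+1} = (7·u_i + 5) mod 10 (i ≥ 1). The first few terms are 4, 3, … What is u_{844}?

Computing terms: u_1 = 4,  u_2 = 3,  u_3 = 6,  u_4 = 7,  u_5 = 4.
Since u_5 = u_1 = 4, the sequence is periodic with period 4.
(844 - 1) mod 4 = 3, so u_{844} = u_4 = 7.

7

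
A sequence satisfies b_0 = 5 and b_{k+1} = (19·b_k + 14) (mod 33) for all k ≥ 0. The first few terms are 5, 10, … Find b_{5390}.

27

Computing terms: b_0 = 5; b_1 = 10; b_2 = 6; b_3 = 29; b_4 = 4; b_5 = 24; b_6 = 8; b_7 = 1; b_8 = 0; b_9 = 14; b_{10} = 16; b_{11} = 21; b_{12} = 17; b_{13} = 7; b_{14} = 15; b_{15} = 2; b_{16} = 19; b_{17} = 12; b_{18} = 11; b_{19} = 25; b_{20} = 27; b_{21} = 32; b_{22} = 28; b_{23} = 18; b_{24} = 26; b_{25} = 13; b_{26} = 30; b_{27} = 23; b_{28} = 22; b_{29} = 3; b_{30} = 5.
The sequence repeats with period 30.
(5390 - 0) mod 30 = 20, so b_{5390} = b_{20} = 27.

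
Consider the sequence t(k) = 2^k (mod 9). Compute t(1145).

5

t(0) = 1, t(1) = 2, t(2) = 4, t(3) = 8, t(4) = 7, t(5) = 5, t(6) = 1.
Since t(6) = t(0) = 1, the sequence is periodic with period 6.
(1145 - 0) mod 6 = 5, so t(1145) = t(5) = 5.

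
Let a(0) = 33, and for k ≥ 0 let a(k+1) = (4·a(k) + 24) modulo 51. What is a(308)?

33

Computing terms: a(0) = 33,  a(1) = 3,  a(2) = 36,  a(3) = 15,  a(4) = 33.
The sequence repeats with period 4.
(308 - 0) mod 4 = 0, so a(308) = a(0) = 33.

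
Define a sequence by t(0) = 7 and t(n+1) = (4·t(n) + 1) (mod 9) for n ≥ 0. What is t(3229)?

8

Computing terms: t(0) = 7, t(1) = 2, t(2) = 0, t(3) = 1, t(4) = 5, t(5) = 3, t(6) = 4, t(7) = 8, t(8) = 6, t(9) = 7.
Since t(9) = t(0) = 7, the sequence is periodic with period 9.
(3229 - 0) mod 9 = 7, so t(3229) = t(7) = 8.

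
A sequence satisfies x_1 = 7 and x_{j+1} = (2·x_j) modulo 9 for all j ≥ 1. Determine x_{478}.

2

x_1 = 7; x_2 = 5; x_3 = 1; x_4 = 2; x_5 = 4; x_6 = 8; x_7 = 7.
Since x_7 = x_1 = 7, the sequence is periodic with period 6.
So x_{478} = x_{1 + ((478-1) mod 6)} = x_4 = 2.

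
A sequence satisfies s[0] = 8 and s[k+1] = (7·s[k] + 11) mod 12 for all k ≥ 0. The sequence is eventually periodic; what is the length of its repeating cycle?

Listing terms: s[0] = 8,  s[1] = 7,  s[2] = 0,  s[3] = 11,  s[4] = 4,  s[5] = 3,  s[6] = 8.
Since s[6] = s[0] = 8, the sequence is periodic with period 6.

6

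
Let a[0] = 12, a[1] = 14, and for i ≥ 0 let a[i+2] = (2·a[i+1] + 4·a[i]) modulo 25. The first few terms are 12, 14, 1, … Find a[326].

14

a[0] = 12, a[1] = 14, a[2] = 1, a[3] = 8, a[4] = 20, a[5] = 22, a[6] = 24, a[7] = 11, a[8] = 18, a[9] = 5, a[10] = 7, a[11] = 9, a[12] = 21, a[13] = 3, a[14] = 15, a[15] = 17, a[16] = 19, a[17] = 6, a[18] = 13, a[19] = 0, a[20] = 2, a[21] = 4, a[22] = 16, a[23] = 23, a[24] = 10, a[25] = 12, a[26] = 14.
Since (a[25], a[26]) = (a[0], a[1]) = (12, 14) (two consecutive terms determine the rest), the sequence is periodic with period 25.
(326 - 0) mod 25 = 1, so a[326] = a[1] = 14.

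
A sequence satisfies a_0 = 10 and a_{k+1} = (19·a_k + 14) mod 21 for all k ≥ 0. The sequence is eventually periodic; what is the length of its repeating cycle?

6

Computing terms: a_0 = 10; a_1 = 15; a_2 = 5; a_3 = 4; a_4 = 6; a_5 = 2; a_6 = 10.
The sequence repeats with period 6.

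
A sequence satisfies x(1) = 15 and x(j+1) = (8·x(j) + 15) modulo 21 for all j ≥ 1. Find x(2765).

0

Listing terms: x(1) = 15,  x(2) = 9,  x(3) = 3,  x(4) = 18,  x(5) = 12,  x(6) = 6,  x(7) = 0,  x(8) = 15.
Since x(8) = x(1) = 15, the sequence is periodic with period 7.
(2765 - 1) mod 7 = 6, so x(2765) = x(7) = 0.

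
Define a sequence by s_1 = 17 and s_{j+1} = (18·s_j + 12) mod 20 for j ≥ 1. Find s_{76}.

0

Listing terms: s_1 = 17; s_2 = 18; s_3 = 16; s_4 = 0; s_5 = 12; s_6 = 8; s_7 = 16.
Since s_7 = s_3 = 16, the sequence is eventually periodic: after a pre-period of length 2 it cycles with period 4.
For j ≥ 3, s_j depends only on (j - 3) mod 4. (76 - 3) mod 4 = 1, so s_{76} = s_4 = 0.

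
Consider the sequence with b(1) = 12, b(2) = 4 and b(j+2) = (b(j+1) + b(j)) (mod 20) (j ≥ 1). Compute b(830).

8

Computing terms: b(1) = 12, b(2) = 4, b(3) = 16, b(4) = 0, b(5) = 16, b(6) = 16, b(7) = 12, b(8) = 8, b(9) = 0, b(10) = 8, b(11) = 8, b(12) = 16, b(13) = 4, b(14) = 0, b(15) = 4, b(16) = 4, b(17) = 8, b(18) = 12, b(19) = 0, b(20) = 12, b(21) = 12, b(22) = 4.
Since (b(21), b(22)) = (b(1), b(2)) = (12, 4) (two consecutive terms determine the rest), the sequence is periodic with period 20.
(830 - 1) mod 20 = 9, so b(830) = b(10) = 8.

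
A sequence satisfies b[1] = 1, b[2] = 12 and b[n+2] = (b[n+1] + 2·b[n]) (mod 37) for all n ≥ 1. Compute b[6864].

b[1] = 1,  b[2] = 12,  b[3] = 14,  b[4] = 1,  b[5] = 29,  b[6] = 31,  b[7] = 15,  b[8] = 3,  b[9] = 33,  b[10] = 2,  b[11] = 31,  b[12] = 35,  b[13] = 23,  b[14] = 19,  b[15] = 28,  b[16] = 29,  b[17] = 11,  b[18] = 32,  b[19] = 17,  b[20] = 7,  b[21] = 4,  b[22] = 18,  b[23] = 26,  b[24] = 25,  b[25] = 3,  b[26] = 16,  b[27] = 22,  b[28] = 17,  b[29] = 24,  b[30] = 21,  b[31] = 32,  b[32] = 0,  b[33] = 27,  b[34] = 27,  b[35] = 7,  b[36] = 24,  b[37] = 1,  b[38] = 12.
The sequence repeats with period 36.
So b[6864] = b[1 + ((6864-1) mod 36)] = b[24] = 25.

25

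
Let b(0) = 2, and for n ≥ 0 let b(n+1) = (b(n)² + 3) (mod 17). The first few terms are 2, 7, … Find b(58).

1

We have b(0) = 2,  b(1) = 7,  b(2) = 1,  b(3) = 4,  b(4) = 2.
Since b(4) = b(0) = 2, the sequence is periodic with period 4.
So b(58) = b(0 + ((58-0) mod 4)) = b(2) = 1.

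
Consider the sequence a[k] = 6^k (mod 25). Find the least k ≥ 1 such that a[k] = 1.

Computing terms: a[0] = 1; a[1] = 6; a[2] = 11; a[3] = 16; a[4] = 21; a[5] = 1.
Since a[5] = a[0] = 1, the sequence is periodic with period 5.
The value 1 next appears (with k ≥ 1) at a[5].

5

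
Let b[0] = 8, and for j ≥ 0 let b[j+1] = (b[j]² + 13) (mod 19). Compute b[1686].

1

Computing terms: b[0] = 8,  b[1] = 1,  b[2] = 14,  b[3] = 0,  b[4] = 13,  b[5] = 11,  b[6] = 1.
Since b[6] = b[1] = 1, the sequence is eventually periodic: after a pre-period of length 1 it cycles with period 5.
For j ≥ 1, b[j] depends only on (j - 1) mod 5. (1686 - 1) mod 5 = 0, so b[1686] = b[1] = 1.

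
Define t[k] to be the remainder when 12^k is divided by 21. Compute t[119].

Computing terms: t[0] = 1; t[1] = 12; t[2] = 18; t[3] = 6; t[4] = 9; t[5] = 3; t[6] = 15; t[7] = 12.
Since t[7] = t[1] = 12, the sequence is eventually periodic: after a pre-period of length 1 it cycles with period 6.
For k ≥ 1, t[k] depends only on (k - 1) mod 6. (119 - 1) mod 6 = 4, so t[119] = t[5] = 3.

3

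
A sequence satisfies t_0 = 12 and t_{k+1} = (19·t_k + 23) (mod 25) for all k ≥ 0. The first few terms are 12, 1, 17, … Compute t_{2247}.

Listing terms: t_0 = 12; t_1 = 1; t_2 = 17; t_3 = 21; t_4 = 22; t_5 = 16; t_6 = 2; t_7 = 11; t_8 = 7; t_9 = 6; t_{10} = 12.
The sequence repeats with period 10.
So t_{2247} = t_{0 + ((2247-0) mod 10)} = t_7 = 11.

11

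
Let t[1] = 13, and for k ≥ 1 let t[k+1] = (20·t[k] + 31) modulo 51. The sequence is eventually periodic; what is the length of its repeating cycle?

16

t[1] = 13, t[2] = 36, t[3] = 37, t[4] = 6, t[5] = 49, t[6] = 42, t[7] = 4, t[8] = 9, t[9] = 7, t[10] = 18, t[11] = 34, t[12] = 48, t[13] = 22, t[14] = 12, t[15] = 16, t[16] = 45, t[17] = 13.
Since t[17] = t[1] = 13, the sequence is periodic with period 16.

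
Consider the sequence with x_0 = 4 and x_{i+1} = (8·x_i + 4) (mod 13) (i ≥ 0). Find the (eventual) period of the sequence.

x_0 = 4,  x_1 = 10,  x_2 = 6,  x_3 = 0,  x_4 = 4.
The sequence repeats with period 4.

4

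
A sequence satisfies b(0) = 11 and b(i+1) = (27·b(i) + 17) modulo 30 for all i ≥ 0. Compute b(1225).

14

Computing terms: b(0) = 11, b(1) = 14, b(2) = 5, b(3) = 2, b(4) = 11.
The sequence repeats with period 4.
(1225 - 0) mod 4 = 1, so b(1225) = b(1) = 14.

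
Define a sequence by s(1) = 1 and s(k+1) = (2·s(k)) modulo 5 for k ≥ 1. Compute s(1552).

Listing terms: s(1) = 1, s(2) = 2, s(3) = 4, s(4) = 3, s(5) = 1.
Since s(5) = s(1) = 1, the sequence is periodic with period 4.
(1552 - 1) mod 4 = 3, so s(1552) = s(4) = 3.

3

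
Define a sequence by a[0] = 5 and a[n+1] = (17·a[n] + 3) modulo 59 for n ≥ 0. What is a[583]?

57

a[0] = 5; a[1] = 29; a[2] = 24; a[3] = 57; a[4] = 28; a[5] = 7; a[6] = 4; a[7] = 12; a[8] = 30; a[9] = 41; a[10] = 51; a[11] = 44; a[12] = 43; a[13] = 26; a[14] = 32; a[15] = 16; a[16] = 39; a[17] = 17; a[18] = 56; a[19] = 11; a[20] = 13; a[21] = 47; a[22] = 35; a[23] = 8; a[24] = 21; a[25] = 6; a[26] = 46; a[27] = 18; a[28] = 14; a[29] = 5.
Since a[29] = a[0] = 5, the sequence is periodic with period 29.
So a[583] = a[0 + ((583-0) mod 29)] = a[3] = 57.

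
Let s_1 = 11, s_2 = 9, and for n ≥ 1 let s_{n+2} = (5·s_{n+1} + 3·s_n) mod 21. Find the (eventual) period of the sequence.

Listing terms: s_1 = 11; s_2 = 9; s_3 = 15; s_4 = 18; s_5 = 9; s_6 = 15.
Since (s_5, s_6) = (s_2, s_3) = (9, 15) (two consecutive terms determine the rest), the sequence is eventually periodic: after a pre-period of length 1 it cycles with period 3.

3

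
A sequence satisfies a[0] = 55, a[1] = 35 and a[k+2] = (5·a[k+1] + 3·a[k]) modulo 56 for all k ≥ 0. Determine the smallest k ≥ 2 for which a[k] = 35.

7

We have a[0] = 55; a[1] = 35; a[2] = 4; a[3] = 13; a[4] = 21; a[5] = 32; a[6] = 55; a[7] = 35.
The sequence repeats with period 6.
The value 35 next appears (with k ≥ 2) at a[7].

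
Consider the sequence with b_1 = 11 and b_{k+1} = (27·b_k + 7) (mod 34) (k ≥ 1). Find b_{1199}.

33

Computing terms: b_1 = 11,  b_2 = 32,  b_3 = 21,  b_4 = 30,  b_5 = 1,  b_6 = 0,  b_7 = 7,  b_8 = 26,  b_9 = 29,  b_{10} = 8,  b_{11} = 19,  b_{12} = 10,  b_{13} = 5,  b_{14} = 6,  b_{15} = 33,  b_{16} = 14,  b_{17} = 11.
Since b_{17} = b_1 = 11, the sequence is periodic with period 16.
So b_{1199} = b_{1 + ((1199-1) mod 16)} = b_{15} = 33.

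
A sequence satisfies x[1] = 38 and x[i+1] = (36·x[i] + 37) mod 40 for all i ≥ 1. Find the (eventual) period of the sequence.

x[1] = 38, x[2] = 5, x[3] = 17, x[4] = 9, x[5] = 1, x[6] = 33, x[7] = 25, x[8] = 17.
Since x[8] = x[3] = 17, the sequence is eventually periodic: after a pre-period of length 2 it cycles with period 5.

5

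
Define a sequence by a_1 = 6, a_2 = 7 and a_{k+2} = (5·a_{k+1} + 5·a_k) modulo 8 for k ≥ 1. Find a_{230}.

7

We have a_1 = 6,  a_2 = 7,  a_3 = 1,  a_4 = 0,  a_5 = 5,  a_6 = 1,  a_7 = 6,  a_8 = 3,  a_9 = 5,  a_{10} = 0,  a_{11} = 1,  a_{12} = 5,  a_{13} = 6,  a_{14} = 7.
Since (a_{13}, a_{14}) = (a_1, a_2) = (6, 7) (two consecutive terms determine the rest), the sequence is periodic with period 12.
(230 - 1) mod 12 = 1, so a_{230} = a_2 = 7.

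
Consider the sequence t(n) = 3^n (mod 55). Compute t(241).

3

t(1) = 3; t(2) = 9; t(3) = 27; t(4) = 26; t(5) = 23; t(6) = 14; t(7) = 42; t(8) = 16; t(9) = 48; t(10) = 34; t(11) = 47; t(12) = 31; t(13) = 38; t(14) = 4; t(15) = 12; t(16) = 36; t(17) = 53; t(18) = 49; t(19) = 37; t(20) = 1; t(21) = 3.
Since t(21) = t(1) = 3, the sequence is periodic with period 20.
(241 - 1) mod 20 = 0, so t(241) = t(1) = 3.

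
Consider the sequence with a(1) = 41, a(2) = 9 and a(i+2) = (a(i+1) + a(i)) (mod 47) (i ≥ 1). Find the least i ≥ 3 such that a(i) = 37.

Computing terms: a(1) = 41; a(2) = 9; a(3) = 3; a(4) = 12; a(5) = 15; a(6) = 27; a(7) = 42; a(8) = 22; a(9) = 17; a(10) = 39; a(11) = 9; a(12) = 1; a(13) = 10; a(14) = 11; a(15) = 21; a(16) = 32; a(17) = 6; a(18) = 38; a(19) = 44; a(20) = 35; a(21) = 32; a(22) = 20; a(23) = 5; a(24) = 25; a(25) = 30; a(26) = 8; a(27) = 38; a(28) = 46; a(29) = 37; a(30) = 36; a(31) = 26; a(32) = 15; a(33) = 41; a(34) = 9.
Since (a(33), a(34)) = (a(1), a(2)) = (41, 9) (two consecutive terms determine the rest), the sequence is periodic with period 32.
The value 37 first appears (with i ≥ 3) at a(29).

29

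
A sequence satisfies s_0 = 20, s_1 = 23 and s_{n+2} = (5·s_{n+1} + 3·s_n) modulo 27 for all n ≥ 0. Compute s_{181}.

11

We have s_0 = 20,  s_1 = 23,  s_2 = 13,  s_3 = 26,  s_4 = 7,  s_5 = 5,  s_6 = 19,  s_7 = 2,  s_8 = 13,  s_9 = 17,  s_{10} = 16,  s_{11} = 23,  s_{12} = 1,  s_{13} = 20,  s_{14} = 22,  s_{15} = 8,  s_{16} = 25,  s_{17} = 14,  s_{18} = 10,  s_{19} = 11,  s_{20} = 4,  s_{21} = 26,  s_{22} = 7.
Since (s_{21}, s_{22}) = (s_3, s_4) = (26, 7) (two consecutive terms determine the rest), the sequence is eventually periodic: after a pre-period of length 3 it cycles with period 18.
For n ≥ 3, s_n depends only on (n - 3) mod 18. (181 - 3) mod 18 = 16, so s_{181} = s_{19} = 11.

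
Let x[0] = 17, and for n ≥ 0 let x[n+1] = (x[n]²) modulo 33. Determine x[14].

31

Listing terms: x[0] = 17, x[1] = 25, x[2] = 31, x[3] = 4, x[4] = 16, x[5] = 25.
Since x[5] = x[1] = 25, the sequence is eventually periodic: after a pre-period of length 1 it cycles with period 4.
For n ≥ 1, x[n] depends only on (n - 1) mod 4. (14 - 1) mod 4 = 1, so x[14] = x[2] = 31.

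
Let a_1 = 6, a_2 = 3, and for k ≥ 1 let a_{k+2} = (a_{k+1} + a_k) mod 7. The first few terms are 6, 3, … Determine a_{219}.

Listing terms: a_1 = 6, a_2 = 3, a_3 = 2, a_4 = 5, a_5 = 0, a_6 = 5, a_7 = 5, a_8 = 3, a_9 = 1, a_{10} = 4, a_{11} = 5, a_{12} = 2, a_{13} = 0, a_{14} = 2, a_{15} = 2, a_{16} = 4, a_{17} = 6, a_{18} = 3.
Since (a_{17}, a_{18}) = (a_1, a_2) = (6, 3) (two consecutive terms determine the rest), the sequence is periodic with period 16.
So a_{219} = a_{1 + ((219-1) mod 16)} = a_{11} = 5.

5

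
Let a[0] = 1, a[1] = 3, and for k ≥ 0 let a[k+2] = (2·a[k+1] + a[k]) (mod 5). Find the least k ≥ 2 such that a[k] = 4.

5

Listing terms: a[0] = 1,  a[1] = 3,  a[2] = 2,  a[3] = 2,  a[4] = 1,  a[5] = 4,  a[6] = 4,  a[7] = 2,  a[8] = 3,  a[9] = 3,  a[10] = 4,  a[11] = 1,  a[12] = 1,  a[13] = 3.
The sequence repeats with period 12.
The value 4 first appears (with k ≥ 2) at a[5].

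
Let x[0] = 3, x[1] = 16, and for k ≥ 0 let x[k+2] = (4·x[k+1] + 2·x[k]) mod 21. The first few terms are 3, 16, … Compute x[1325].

5

x[0] = 3,  x[1] = 16,  x[2] = 7,  x[3] = 18,  x[4] = 2,  x[5] = 2,  x[6] = 12,  x[7] = 10,  x[8] = 1,  x[9] = 3,  x[10] = 14,  x[11] = 20,  x[12] = 3,  x[13] = 10,  x[14] = 4,  x[15] = 15,  x[16] = 5,  x[17] = 8,  x[18] = 0,  x[19] = 16,  x[20] = 1,  x[21] = 15,  x[22] = 20,  x[23] = 5,  x[24] = 18,  x[25] = 19,  x[26] = 7,  x[27] = 3,  x[28] = 5,  x[29] = 5,  x[30] = 9,  x[31] = 4,  x[32] = 13,  x[33] = 18,  x[34] = 14,  x[35] = 8,  x[36] = 18,  x[37] = 4,  x[38] = 10,  x[39] = 6,  x[40] = 2,  x[41] = 20,  x[42] = 0,  x[43] = 19,  x[44] = 13,  x[45] = 6,  x[46] = 8,  x[47] = 2,  x[48] = 3,  x[49] = 16.
The sequence repeats with period 48.
(1325 - 0) mod 48 = 29, so x[1325] = x[29] = 5.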